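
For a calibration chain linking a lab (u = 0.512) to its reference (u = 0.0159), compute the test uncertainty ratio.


TUR = u_lab / u_ref
= 0.512 / 0.0159
= 32.2013

32.2013


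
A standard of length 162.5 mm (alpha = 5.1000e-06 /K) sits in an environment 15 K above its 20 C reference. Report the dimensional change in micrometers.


dL = L * alpha * dT
= 162.5 * 5.1000e-06 * 15
= 0.0124313 mm
dL_um = 0.0124313 * 1000 = 12.4313 um

12.4313


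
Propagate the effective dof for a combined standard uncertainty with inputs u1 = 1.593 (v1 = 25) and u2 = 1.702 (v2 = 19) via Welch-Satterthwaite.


uc = sqrt(u1^2 + u2^2) = sqrt(1.593^2 + 1.702^2) = 2.3311913
v_eff = uc^4 / (u1^4/v1 + u2^4/v2)
= 2.3311913^4 / (1.593^4/25 + 1.702^4/19)
= 29.533278 / 0.69924299
v_eff = 42.2361

42.2361


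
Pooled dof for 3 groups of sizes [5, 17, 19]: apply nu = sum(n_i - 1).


nu = sum_i (n_i - 1)
nu = ((5 - 1) + (17 - 1) + (19 - 1))
nu = 4 + 16 + 18
nu = 38

38


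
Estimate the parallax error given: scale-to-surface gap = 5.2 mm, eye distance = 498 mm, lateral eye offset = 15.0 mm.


error = h * offset / d
= 5.2 * 15.0 / 498
= 0.1566

0.1566


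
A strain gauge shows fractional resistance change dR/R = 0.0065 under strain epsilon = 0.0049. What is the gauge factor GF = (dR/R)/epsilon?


GF = (dR/R) / epsilon
= 0.0065 / 0.0049
= 1.3265

1.3265


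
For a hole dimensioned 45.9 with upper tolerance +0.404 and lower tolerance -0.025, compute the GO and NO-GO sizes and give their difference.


GO = nominal - lower_tol (smallest hole = maximum material condition)
GO = 45.9 - 0.025 = 45.875
NO-GO = nominal + upper_tol (largest hole = least material condition)
NO-GO = 45.9 + 0.404 = 46.304
spread = NO-GO - GO = 46.304 - 45.875 = 0.4290

0.4290


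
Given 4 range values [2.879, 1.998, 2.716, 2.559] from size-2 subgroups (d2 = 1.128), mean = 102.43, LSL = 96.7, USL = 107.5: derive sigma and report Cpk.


R_bar = (2.879 + 1.998 + 2.716 + 2.559) / 4 = 2.538
sigma = R_bar / d2 = 2.538 / 1.128 = 2.25
Cp = (USL - LSL)/(6*sigma) = (107.5 - 96.7)/(6*2.25) = 0.8000
Cpu = (107.5 - 102.43)/(3*2.25) = 0.7511
Cpl = (102.43 - 96.7)/(3*2.25) = 0.8489
Cpk = min(Cpu, Cpl) = 0.7511

0.7511


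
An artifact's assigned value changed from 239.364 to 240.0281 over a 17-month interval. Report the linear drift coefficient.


rate = (v2 - v1) / months
= (240.0281 - 239.364) / 17
= 0.6641 / 17
= 0.0391

0.0391


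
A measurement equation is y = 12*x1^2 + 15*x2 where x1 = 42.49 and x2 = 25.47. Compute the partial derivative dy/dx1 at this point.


y = 12*x1^2 + 15*x2
dy/dx1 = 2*12*x1
Evaluate at x1 = 42.49: c1 = 24 * 42.49
c1 = 1019.7600

1019.7600


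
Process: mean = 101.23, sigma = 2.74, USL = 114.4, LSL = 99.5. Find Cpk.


Cpu = (USL - mean) / (3*sigma) = (114.4 - 101.23) / (3*2.74) = 1.6022
Cpl = (mean - LSL) / (3*sigma) = (101.23 - 99.5) / (3*2.74) = 0.2105
Cpk = min(Cpu, Cpl) = 0.2105

0.2105


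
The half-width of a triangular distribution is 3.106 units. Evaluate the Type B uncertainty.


u_B = half_width / sqrt(6)
u_B = 3.106 / 2.4494897
u_B = 1.2680

1.2680


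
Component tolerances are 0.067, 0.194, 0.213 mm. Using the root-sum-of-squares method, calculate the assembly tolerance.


RSS = sqrt(0.067^2 + 0.194^2 + 0.213^2)
= sqrt(0.087494)
= 0.2958

0.2958


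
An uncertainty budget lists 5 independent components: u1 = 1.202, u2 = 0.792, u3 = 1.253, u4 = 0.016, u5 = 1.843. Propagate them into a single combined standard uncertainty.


uc = sqrt(1.202^2 + 0.792^2 + 1.253^2 + 0.016^2 + 1.843^2)
uc = sqrt(7.038982)
uc = 2.6531

2.6531


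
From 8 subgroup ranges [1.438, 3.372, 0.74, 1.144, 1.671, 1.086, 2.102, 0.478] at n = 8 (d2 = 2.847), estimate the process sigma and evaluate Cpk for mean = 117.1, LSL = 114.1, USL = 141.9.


R_bar = (1.438 + 3.372 + 0.74 + 1.144 + 1.671 + 1.086 + 2.102 + 0.478) / 8 = 1.503875
sigma = R_bar / d2 = 1.503875 / 2.847 = 0.52823147
Cp = (USL - LSL)/(6*sigma) = (141.9 - 114.1)/(6*0.52823147) = 8.7714
Cpu = (141.9 - 117.1)/(3*0.52823147) = 15.6497
Cpl = (117.1 - 114.1)/(3*0.52823147) = 1.8931
Cpk = min(Cpu, Cpl) = 1.8931

1.8931


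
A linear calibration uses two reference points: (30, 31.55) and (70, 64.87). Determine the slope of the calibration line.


slope = (y2 - y1) / (x2 - x1)
= (64.87 - 31.55) / (70 - 30)
= 33.3200 / 40
= 0.8330

0.8330


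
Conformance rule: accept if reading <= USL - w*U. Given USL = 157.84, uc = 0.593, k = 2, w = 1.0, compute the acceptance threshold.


U = k * uc = 2 * 0.593 = 1.186
guard band g = w * U = 1.0 * 1.186 = 1.186
AL = USL - g = 157.84 - 1.186
AL = 156.6540

156.6540


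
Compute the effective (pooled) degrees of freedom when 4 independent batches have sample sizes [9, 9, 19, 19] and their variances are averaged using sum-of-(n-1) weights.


nu = sum_i (n_i - 1)
nu = ((9 - 1) + (9 - 1) + (19 - 1) + (19 - 1))
nu = 8 + 8 + 18 + 18
nu = 52

52


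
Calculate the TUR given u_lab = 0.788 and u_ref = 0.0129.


TUR = u_lab / u_ref
= 0.788 / 0.0129
= 61.0853

61.0853


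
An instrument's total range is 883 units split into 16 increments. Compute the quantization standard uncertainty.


resolution = range / divisions
resolution = 883 / 16 = 55.1875
u_res = resolution / (2*sqrt(3))
u_res = 55.1875 / 3.4641016
u_res = 15.9313

15.9313


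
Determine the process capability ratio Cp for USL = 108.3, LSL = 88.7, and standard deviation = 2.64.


Cp = (USL - LSL) / (6 * sigma)
= (108.3 - 88.7) / (6 * 2.64)
= 19.6000 / 15.8400
= 1.2374

1.2374


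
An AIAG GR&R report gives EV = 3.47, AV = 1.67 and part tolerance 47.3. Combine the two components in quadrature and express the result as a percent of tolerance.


GRR = sqrt(EV^2 + AV^2) = sqrt(3.47^2 + 1.67^2) = 3.8509479
%GRR = GRR / tol * 100 = 3.8509479 / 47.3 * 100
%GRR = 8.1415

8.1415


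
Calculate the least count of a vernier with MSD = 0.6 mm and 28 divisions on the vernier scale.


LC = MSD / n_div
= 0.6 / 28
= 0.0214

0.0214


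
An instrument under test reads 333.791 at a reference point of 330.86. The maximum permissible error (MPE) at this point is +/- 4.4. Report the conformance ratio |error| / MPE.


e = indication - reference = 333.791 - 330.86 = 2.9310
|e| = 2.9310
ratio = |e| / MPE = 2.9310 / 4.4
ratio = 0.6661

0.6661


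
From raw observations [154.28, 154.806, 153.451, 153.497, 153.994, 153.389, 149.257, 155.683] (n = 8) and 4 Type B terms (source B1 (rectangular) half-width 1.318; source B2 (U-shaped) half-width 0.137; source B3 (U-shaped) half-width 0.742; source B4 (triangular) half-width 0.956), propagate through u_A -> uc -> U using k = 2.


mean = (154.28 + 154.806 + 153.451 + 153.497 + 153.994 + 153.389 + 149.257 + 155.683) / 8 = 153.544625
s = sqrt(sum((x - mean)^2)/(n-1)) = 1.9020819
u_A = s / sqrt(n) = 1.9020819 / sqrt(8) = 0.6724875
u_B1 = 1.318 / sqrt(3) = 0.76094765
u_B2 = 0.137 / sqrt(2) = 0.096873629
u_B3 = 0.742 / sqrt(2) = 0.52467323
u_B4 = 0.956 / sqrt(6) = 0.39028537
uc = sqrt(0.6724875^2 + 0.76094765^2 + 0.096873629^2 + 0.52467323^2 + 0.39028537^2) = 1.2117219
U = k * uc = 2 * 1.2117219
U = 2.4234

2.4234


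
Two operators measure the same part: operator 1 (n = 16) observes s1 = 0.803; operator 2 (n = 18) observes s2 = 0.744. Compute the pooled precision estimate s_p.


s_p = sqrt(((n1-1)*s1^2 + (n2-1)*s2^2) / (n1+n2-2))
numerator = (16-1)*0.803^2 + (18-1)*0.744^2 = 9.672135 + 9.410112 = 19.082247
denominator = 16 + 18 - 2 = 32
s_p^2 = 19.082247 / 32 = 0.59632022
s_p = sqrt(0.59632022) = 0.7722

0.7722


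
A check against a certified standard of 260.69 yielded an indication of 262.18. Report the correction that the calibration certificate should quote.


Correction = standard - reading
= 260.69 - 262.18
= -1.4900

-1.4900


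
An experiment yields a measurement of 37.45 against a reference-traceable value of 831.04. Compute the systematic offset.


Systematic error = measured - true
= 37.45 - 831.04
= -793.5900

-793.5900


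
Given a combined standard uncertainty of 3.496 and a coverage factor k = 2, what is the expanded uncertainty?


U = k * uc
U = 2 * 3.496
U = 6.9920

6.9920


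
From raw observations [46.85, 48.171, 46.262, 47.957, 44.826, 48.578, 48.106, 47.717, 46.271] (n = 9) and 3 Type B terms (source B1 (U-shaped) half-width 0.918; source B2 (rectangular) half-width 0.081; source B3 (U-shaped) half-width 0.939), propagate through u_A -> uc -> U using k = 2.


mean = (46.85 + 48.171 + 46.262 + 47.957 + 44.826 + 48.578 + 48.106 + 47.717 + 46.271) / 9 = 47.19311111
s = sqrt(sum((x - mean)^2)/(n-1)) = 1.2249353
u_A = s / sqrt(n) = 1.2249353 / sqrt(9) = 0.40831177
u_B1 = 0.918 / sqrt(2) = 0.64912403
u_B2 = 0.081 / sqrt(3) = 0.046765372
u_B3 = 0.939 / sqrt(2) = 0.66397327
uc = sqrt(0.40831177^2 + 0.64912403^2 + 0.046765372^2 + 0.66397327^2) = 1.0154447
U = k * uc = 2 * 1.0154447
U = 2.0309

2.0309


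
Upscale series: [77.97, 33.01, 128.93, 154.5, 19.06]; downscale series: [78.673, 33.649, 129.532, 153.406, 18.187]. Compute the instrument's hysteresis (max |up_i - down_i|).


|77.97 - 78.673| = 0.7030
|33.01 - 33.649| = 0.6390
|128.93 - 129.532| = 0.6020
|154.5 - 153.406| = 1.0940
|19.06 - 18.187| = 0.8730
hysteresis = max(diffs) = 1.0940

1.0940


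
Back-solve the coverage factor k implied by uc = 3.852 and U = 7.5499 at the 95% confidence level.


k = U / uc
k = 7.5499 / 3.852
k = 1.96

1.96


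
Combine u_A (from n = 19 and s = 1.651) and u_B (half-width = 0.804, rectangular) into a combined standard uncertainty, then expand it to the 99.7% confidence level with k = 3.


u_A = s / sqrt(n) = 1.651 / sqrt(19) = 0.37876538
u_B = half_width / sqrt(3) = 0.804 / sqrt(3) = 0.46418962
uc = sqrt(u_A^2 + u_B^2) = sqrt(0.37876538^2 + 0.46418962^2) = 0.59911202
U = k * uc = 3 * 0.59911202
U = 1.7973

1.7973


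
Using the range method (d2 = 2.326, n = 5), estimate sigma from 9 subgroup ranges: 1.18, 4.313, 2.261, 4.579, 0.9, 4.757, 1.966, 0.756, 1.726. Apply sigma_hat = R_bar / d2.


R_bar = (1.18 + 4.313 + 2.261 + 4.579 + 0.9 + 4.757 + 1.966 + 0.756 + 1.726) / 9
R_bar = 22.438 / 9 = 2.4931111
sigma_hat = R_bar / d2 = 2.4931111 / 2.326 = 1.0718

1.0718


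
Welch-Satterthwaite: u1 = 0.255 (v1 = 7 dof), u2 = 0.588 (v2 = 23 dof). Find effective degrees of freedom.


uc = sqrt(u1^2 + u2^2) = sqrt(0.255^2 + 0.588^2) = 0.64091263
v_eff = uc^4 / (u1^4/v1 + u2^4/v2)
= 0.64091263^4 / (0.255^4/7 + 0.588^4/23)
= 0.16873117 / 0.0058013799
v_eff = 29.0847

29.0847


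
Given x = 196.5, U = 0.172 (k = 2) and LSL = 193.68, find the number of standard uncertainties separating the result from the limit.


u = U / k = 0.172 / 2 = 0.086
margin = |LSL - x| = |193.68 - 196.5| = 2.82
z = margin / u = 2.82 / 0.086
z = 32.7907

32.7907


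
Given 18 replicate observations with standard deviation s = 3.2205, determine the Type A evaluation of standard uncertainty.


u_A = s / sqrt(n)
u_A = 3.2205 / sqrt(18)
u_A = 3.2205 / 4.2426407
u_A = 0.7591

0.7591


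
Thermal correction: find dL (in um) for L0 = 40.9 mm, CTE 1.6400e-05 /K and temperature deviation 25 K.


dL = L * alpha * dT
= 40.9 * 1.6400e-05 * 25
= 0.0167690 mm
dL_um = 0.0167690 * 1000 = 16.7690 um

16.7690


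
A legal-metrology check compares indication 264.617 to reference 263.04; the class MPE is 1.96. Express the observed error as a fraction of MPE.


e = indication - reference = 264.617 - 263.04 = 1.5770
|e| = 1.5770
ratio = |e| / MPE = 1.5770 / 1.96
ratio = 0.8046

0.8046


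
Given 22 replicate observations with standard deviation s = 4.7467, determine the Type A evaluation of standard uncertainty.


u_A = s / sqrt(n)
u_A = 4.7467 / sqrt(22)
u_A = 4.7467 / 4.6904158
u_A = 1.0120

1.0120


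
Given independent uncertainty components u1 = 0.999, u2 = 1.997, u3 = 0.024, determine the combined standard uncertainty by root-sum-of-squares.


uc = sqrt(0.999^2 + 1.997^2 + 0.024^2)
uc = sqrt(4.986586)
uc = 2.2331

2.2331


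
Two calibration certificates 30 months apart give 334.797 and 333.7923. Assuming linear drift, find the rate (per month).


rate = (v2 - v1) / months
= (333.7923 - 334.797) / 30
= -1.0047 / 30
= -0.0335

-0.0335


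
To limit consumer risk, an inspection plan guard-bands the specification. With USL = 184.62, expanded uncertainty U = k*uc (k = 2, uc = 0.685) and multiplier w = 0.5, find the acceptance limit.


U = k * uc = 2 * 0.685 = 1.37
guard band g = w * U = 0.5 * 1.37 = 0.685
AL = USL - g = 184.62 - 0.685
AL = 183.9350

183.9350


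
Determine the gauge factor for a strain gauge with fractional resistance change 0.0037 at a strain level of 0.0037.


GF = (dR/R) / epsilon
= 0.0037 / 0.0037
= 1.0000

1.0000


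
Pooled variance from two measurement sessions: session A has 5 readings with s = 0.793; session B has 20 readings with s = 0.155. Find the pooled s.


s_p = sqrt(((n1-1)*s1^2 + (n2-1)*s2^2) / (n1+n2-2))
numerator = (5-1)*0.793^2 + (20-1)*0.155^2 = 2.515396 + 0.456475 = 2.971871
denominator = 5 + 20 - 2 = 23
s_p^2 = 2.971871 / 23 = 0.12921178
s_p = sqrt(0.12921178) = 0.3595

0.3595


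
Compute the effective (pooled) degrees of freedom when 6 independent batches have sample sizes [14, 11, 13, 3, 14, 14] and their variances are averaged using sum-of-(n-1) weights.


nu = sum_i (n_i - 1)
nu = ((14 - 1) + (11 - 1) + (13 - 1) + (3 - 1) + (14 - 1) + (14 - 1))
nu = 13 + 10 + 12 + 2 + 13 + 13
nu = 63

63


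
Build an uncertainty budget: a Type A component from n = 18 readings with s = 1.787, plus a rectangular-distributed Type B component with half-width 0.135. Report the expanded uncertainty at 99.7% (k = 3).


u_A = s / sqrt(n) = 1.787 / sqrt(18) = 0.42119994
u_B = half_width / sqrt(3) = 0.135 / sqrt(3) = 0.077942286
uc = sqrt(u_A^2 + u_B^2) = sqrt(0.42119994^2 + 0.077942286^2) = 0.42835078
U = k * uc = 3 * 0.42835078
U = 1.2851

1.2851


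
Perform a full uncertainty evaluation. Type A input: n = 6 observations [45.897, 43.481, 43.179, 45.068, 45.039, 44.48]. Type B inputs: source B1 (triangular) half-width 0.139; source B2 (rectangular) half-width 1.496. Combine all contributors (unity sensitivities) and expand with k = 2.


mean = (45.897 + 43.481 + 43.179 + 45.068 + 45.039 + 44.48) / 6 = 44.524
s = sqrt(sum((x - mean)^2)/(n-1)) = 1.0339342
u_A = s / sqrt(n) = 1.0339342 / sqrt(6) = 0.42210187
u_B1 = 0.139 / sqrt(6) = 0.056746512
u_B2 = 1.496 / sqrt(3) = 0.863716
uc = sqrt(0.42210187^2 + 0.056746512^2 + 0.863716^2) = 0.96301375
U = k * uc = 2 * 0.96301375
U = 1.9260

1.9260


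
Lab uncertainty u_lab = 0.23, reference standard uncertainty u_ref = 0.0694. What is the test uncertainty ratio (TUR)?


TUR = u_lab / u_ref
= 0.23 / 0.0694
= 3.3141

3.3141


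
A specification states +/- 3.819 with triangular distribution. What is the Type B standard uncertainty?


u_B = half_width / sqrt(6)
u_B = 3.819 / 2.4494897
u_B = 1.5591

1.5591


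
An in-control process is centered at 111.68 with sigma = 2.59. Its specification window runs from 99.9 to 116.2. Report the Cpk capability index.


Cpu = (USL - mean) / (3*sigma) = (116.2 - 111.68) / (3*2.59) = 0.5817
Cpl = (mean - LSL) / (3*sigma) = (111.68 - 99.9) / (3*2.59) = 1.5161
Cpk = min(Cpu, Cpl) = 0.5817

0.5817


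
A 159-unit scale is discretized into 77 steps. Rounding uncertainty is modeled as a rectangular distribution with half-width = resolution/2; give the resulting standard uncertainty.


resolution = range / divisions
resolution = 159 / 77 = 2.0649351
u_res = resolution / (2*sqrt(3))
u_res = 2.0649351 / 3.4641016
u_res = 0.5961

0.5961


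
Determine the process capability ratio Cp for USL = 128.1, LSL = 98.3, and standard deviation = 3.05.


Cp = (USL - LSL) / (6 * sigma)
= (128.1 - 98.3) / (6 * 3.05)
= 29.8000 / 18.3000
= 1.6284

1.6284


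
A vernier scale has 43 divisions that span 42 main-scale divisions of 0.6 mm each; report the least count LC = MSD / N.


LC = MSD / n_div
= 0.6 / 43
= 0.0140

0.0140


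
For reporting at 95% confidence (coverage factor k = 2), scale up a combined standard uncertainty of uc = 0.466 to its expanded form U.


U = k * uc
U = 2 * 0.466
U = 0.9320

0.9320


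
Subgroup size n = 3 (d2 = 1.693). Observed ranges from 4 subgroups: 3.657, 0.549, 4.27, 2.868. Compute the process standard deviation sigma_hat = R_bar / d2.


R_bar = (3.657 + 0.549 + 4.27 + 2.868) / 4
R_bar = 11.344 / 4 = 2.836
sigma_hat = R_bar / d2 = 2.836 / 1.693 = 1.6751

1.6751


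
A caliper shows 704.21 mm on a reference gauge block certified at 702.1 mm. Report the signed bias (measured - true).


Systematic error = measured - true
= 704.21 - 702.1
= 2.1100

2.1100


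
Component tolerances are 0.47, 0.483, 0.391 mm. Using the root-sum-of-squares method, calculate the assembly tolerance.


RSS = sqrt(0.47^2 + 0.483^2 + 0.391^2)
= sqrt(0.60707)
= 0.7791

0.7791


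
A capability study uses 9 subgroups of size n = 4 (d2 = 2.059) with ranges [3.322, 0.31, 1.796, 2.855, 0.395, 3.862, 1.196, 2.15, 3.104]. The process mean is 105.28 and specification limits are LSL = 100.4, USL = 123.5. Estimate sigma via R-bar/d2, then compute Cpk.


R_bar = (3.322 + 0.31 + 1.796 + 2.855 + 0.395 + 3.862 + 1.196 + 2.15 + 3.104) / 9 = 2.11
sigma = R_bar / d2 = 2.11 / 2.059 = 1.0247693
Cp = (USL - LSL)/(6*sigma) = (123.5 - 100.4)/(6*1.0247693) = 3.7569
Cpu = (123.5 - 105.28)/(3*1.0247693) = 5.9265
Cpl = (105.28 - 100.4)/(3*1.0247693) = 1.5873
Cpk = min(Cpu, Cpl) = 1.5873

1.5873


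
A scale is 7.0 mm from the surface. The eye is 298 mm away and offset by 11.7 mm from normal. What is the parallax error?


error = h * offset / d
= 7.0 * 11.7 / 298
= 0.2748

0.2748


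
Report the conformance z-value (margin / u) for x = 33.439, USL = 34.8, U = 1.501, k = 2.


u = U / k = 1.501 / 2 = 0.7505
margin = |USL - x| = |34.8 - 33.439| = 1.361
z = margin / u = 1.361 / 0.7505
z = 1.8135

1.8135


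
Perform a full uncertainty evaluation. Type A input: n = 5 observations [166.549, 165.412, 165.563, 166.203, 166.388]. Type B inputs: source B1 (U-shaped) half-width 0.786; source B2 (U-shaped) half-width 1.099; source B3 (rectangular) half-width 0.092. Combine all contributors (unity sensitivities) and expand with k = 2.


mean = (166.549 + 165.412 + 165.563 + 166.203 + 166.388) / 5 = 166.023
s = sqrt(sum((x - mean)^2)/(n-1)) = 0.50675981
u_A = s / sqrt(n) = 0.50675981 / sqrt(5) = 0.22662988
u_B1 = 0.786 / sqrt(2) = 0.55578593
u_B2 = 1.099 / sqrt(2) = 0.77711035
u_B3 = 0.092 / sqrt(3) = 0.053116225
uc = sqrt(0.22662988^2 + 0.55578593^2 + 0.77711035^2 + 0.053116225^2) = 0.98335189
U = k * uc = 2 * 0.98335189
U = 1.9667

1.9667


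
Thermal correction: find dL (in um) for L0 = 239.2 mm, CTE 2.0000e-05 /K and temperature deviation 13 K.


dL = L * alpha * dT
= 239.2 * 2.0000e-05 * 13
= 0.0621920 mm
dL_um = 0.0621920 * 1000 = 62.1920 um

62.1920


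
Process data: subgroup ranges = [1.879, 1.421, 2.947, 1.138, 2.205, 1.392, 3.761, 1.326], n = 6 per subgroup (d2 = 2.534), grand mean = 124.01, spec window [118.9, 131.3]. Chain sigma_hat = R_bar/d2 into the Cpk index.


R_bar = (1.879 + 1.421 + 2.947 + 1.138 + 2.205 + 1.392 + 3.761 + 1.326) / 8 = 2.008625
sigma = R_bar / d2 = 2.008625 / 2.534 = 0.79266969
Cp = (USL - LSL)/(6*sigma) = (131.3 - 118.9)/(6*0.79266969) = 2.6072
Cpu = (131.3 - 124.01)/(3*0.79266969) = 3.0656
Cpl = (124.01 - 118.9)/(3*0.79266969) = 2.1489
Cpk = min(Cpu, Cpl) = 2.1489

2.1489


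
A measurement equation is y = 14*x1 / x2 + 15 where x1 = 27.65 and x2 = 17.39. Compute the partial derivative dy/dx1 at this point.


y = 14*x1 / x2 + 15
dy/dx1 = 14/x2
Evaluate at x2 = 17.39: c1 = 14 / 17.39
c1 = 0.8051

0.8051


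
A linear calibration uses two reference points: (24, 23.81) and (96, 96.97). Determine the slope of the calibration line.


slope = (y2 - y1) / (x2 - x1)
= (96.97 - 23.81) / (96 - 24)
= 73.1600 / 72
= 1.0161

1.0161


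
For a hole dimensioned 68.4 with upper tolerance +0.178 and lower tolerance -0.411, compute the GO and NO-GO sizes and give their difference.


GO = nominal - lower_tol (smallest hole = maximum material condition)
GO = 68.4 - 0.411 = 67.989
NO-GO = nominal + upper_tol (largest hole = least material condition)
NO-GO = 68.4 + 0.178 = 68.578
spread = NO-GO - GO = 68.578 - 67.989 = 0.5890

0.5890


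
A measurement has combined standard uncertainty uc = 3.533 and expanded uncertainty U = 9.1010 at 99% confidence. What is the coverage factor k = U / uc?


k = U / uc
k = 9.1010 / 3.533
k = 2.576

2.576


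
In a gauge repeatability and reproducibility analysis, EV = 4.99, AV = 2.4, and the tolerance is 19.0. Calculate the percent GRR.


GRR = sqrt(EV^2 + AV^2) = sqrt(4.99^2 + 2.4^2) = 5.5371563
%GRR = GRR / tol * 100 = 5.5371563 / 19.0 * 100
%GRR = 29.1429

29.1429


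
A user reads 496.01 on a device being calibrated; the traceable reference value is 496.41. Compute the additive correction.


Correction = standard - reading
= 496.41 - 496.01
= 0.4000

0.4000


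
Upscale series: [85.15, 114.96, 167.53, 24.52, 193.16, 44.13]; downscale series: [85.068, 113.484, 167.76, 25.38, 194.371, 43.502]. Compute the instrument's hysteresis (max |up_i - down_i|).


|85.15 - 85.068| = 0.0820
|114.96 - 113.484| = 1.4760
|167.53 - 167.76| = 0.2300
|24.52 - 25.38| = 0.8600
|193.16 - 194.371| = 1.2110
|44.13 - 43.502| = 0.6280
hysteresis = max(diffs) = 1.4760

1.4760


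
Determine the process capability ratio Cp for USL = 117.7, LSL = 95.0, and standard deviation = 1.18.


Cp = (USL - LSL) / (6 * sigma)
= (117.7 - 95.0) / (6 * 1.18)
= 22.7000 / 7.0800
= 3.2062

3.2062


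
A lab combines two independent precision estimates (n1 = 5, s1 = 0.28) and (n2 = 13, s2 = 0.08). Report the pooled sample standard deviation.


s_p = sqrt(((n1-1)*s1^2 + (n2-1)*s2^2) / (n1+n2-2))
numerator = (5-1)*0.28^2 + (13-1)*0.08^2 = 0.3136 + 0.0768 = 0.3904
denominator = 5 + 13 - 2 = 16
s_p^2 = 0.3904 / 16 = 0.0244
s_p = sqrt(0.0244) = 0.1562

0.1562


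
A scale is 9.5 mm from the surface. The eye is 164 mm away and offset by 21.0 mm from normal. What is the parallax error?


error = h * offset / d
= 9.5 * 21.0 / 164
= 1.2165

1.2165


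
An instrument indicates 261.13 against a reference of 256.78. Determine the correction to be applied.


Correction = standard - reading
= 256.78 - 261.13
= -4.3500

-4.3500


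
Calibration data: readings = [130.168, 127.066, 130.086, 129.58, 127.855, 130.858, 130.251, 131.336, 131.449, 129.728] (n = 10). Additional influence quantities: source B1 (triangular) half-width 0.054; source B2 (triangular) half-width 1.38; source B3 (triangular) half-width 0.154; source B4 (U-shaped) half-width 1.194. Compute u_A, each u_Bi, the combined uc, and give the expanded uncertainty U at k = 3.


mean = (130.168 + 127.066 + 130.086 + 129.58 + 127.855 + 130.858 + 130.251 + 131.336 + 131.449 + 129.728) / 10 = 129.8377
s = sqrt(sum((x - mean)^2)/(n-1)) = 1.4108955
u_A = s / sqrt(n) = 1.4108955 / sqrt(10) = 0.44616433
u_B1 = 0.054 / sqrt(6) = 0.022045408
u_B2 = 1.38 / sqrt(6) = 0.56338264
u_B3 = 0.154 / sqrt(6) = 0.062870237
u_B4 = 1.194 / sqrt(2) = 0.8442855
uc = sqrt(0.44616433^2 + 0.022045408^2 + 0.56338264^2 + 0.062870237^2 + 0.8442855^2) = 1.1107292
U = k * uc = 3 * 1.1107292
U = 3.3322

3.3322


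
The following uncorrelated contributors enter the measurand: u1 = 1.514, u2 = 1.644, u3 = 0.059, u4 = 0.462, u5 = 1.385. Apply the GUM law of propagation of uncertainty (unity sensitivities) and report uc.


uc = sqrt(1.514^2 + 1.644^2 + 0.059^2 + 0.462^2 + 1.385^2)
uc = sqrt(7.130082)
uc = 2.6702

2.6702


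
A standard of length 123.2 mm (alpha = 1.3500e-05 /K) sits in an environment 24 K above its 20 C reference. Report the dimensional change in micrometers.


dL = L * alpha * dT
= 123.2 * 1.3500e-05 * 24
= 0.0399168 mm
dL_um = 0.0399168 * 1000 = 39.9168 um

39.9168


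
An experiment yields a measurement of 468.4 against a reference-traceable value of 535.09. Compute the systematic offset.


Systematic error = measured - true
= 468.4 - 535.09
= -66.6900

-66.6900


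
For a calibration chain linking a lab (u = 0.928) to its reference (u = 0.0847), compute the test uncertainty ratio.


TUR = u_lab / u_ref
= 0.928 / 0.0847
= 10.9563

10.9563


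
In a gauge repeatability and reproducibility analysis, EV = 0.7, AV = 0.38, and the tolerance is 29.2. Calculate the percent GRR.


GRR = sqrt(EV^2 + AV^2) = sqrt(0.7^2 + 0.38^2) = 0.79649231
%GRR = GRR / tol * 100 = 0.79649231 / 29.2 * 100
%GRR = 2.7277

2.7277


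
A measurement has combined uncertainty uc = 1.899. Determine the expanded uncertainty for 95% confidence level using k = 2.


U = k * uc
U = 2 * 1.899
U = 3.7980

3.7980


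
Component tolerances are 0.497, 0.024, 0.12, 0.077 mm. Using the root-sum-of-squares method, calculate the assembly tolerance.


RSS = sqrt(0.497^2 + 0.024^2 + 0.12^2 + 0.077^2)
= sqrt(0.267914)
= 0.5176

0.5176


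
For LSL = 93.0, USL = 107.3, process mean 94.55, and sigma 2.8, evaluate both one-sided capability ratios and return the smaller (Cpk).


Cpu = (USL - mean) / (3*sigma) = (107.3 - 94.55) / (3*2.8) = 1.5179
Cpl = (mean - LSL) / (3*sigma) = (94.55 - 93.0) / (3*2.8) = 0.1845
Cpk = min(Cpu, Cpl) = 0.1845

0.1845


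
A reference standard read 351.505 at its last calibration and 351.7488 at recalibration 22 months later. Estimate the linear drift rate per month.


rate = (v2 - v1) / months
= (351.7488 - 351.505) / 22
= 0.2438 / 22
= 0.0111

0.0111


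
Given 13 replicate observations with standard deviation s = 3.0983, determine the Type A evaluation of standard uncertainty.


u_A = s / sqrt(n)
u_A = 3.0983 / sqrt(13)
u_A = 3.0983 / 3.6055513
u_A = 0.8593

0.8593


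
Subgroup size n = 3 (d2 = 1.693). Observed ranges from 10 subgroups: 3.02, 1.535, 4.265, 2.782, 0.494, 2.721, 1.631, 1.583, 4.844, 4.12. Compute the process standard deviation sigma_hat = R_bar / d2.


R_bar = (3.02 + 1.535 + 4.265 + 2.782 + 0.494 + 2.721 + 1.631 + 1.583 + 4.844 + 4.12) / 10
R_bar = 26.995 / 10 = 2.6995
sigma_hat = R_bar / d2 = 2.6995 / 1.693 = 1.5945

1.5945


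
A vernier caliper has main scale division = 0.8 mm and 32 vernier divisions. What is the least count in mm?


LC = MSD / n_div
= 0.8 / 32
= 0.0250

0.0250


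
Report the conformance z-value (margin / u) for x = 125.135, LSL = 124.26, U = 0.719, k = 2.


u = U / k = 0.719 / 2 = 0.3595
margin = |LSL - x| = |124.26 - 125.135| = 0.875
z = margin / u = 0.875 / 0.3595
z = 2.4339

2.4339


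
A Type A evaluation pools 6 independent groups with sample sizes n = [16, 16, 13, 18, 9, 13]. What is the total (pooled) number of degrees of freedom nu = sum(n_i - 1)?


nu = sum_i (n_i - 1)
nu = ((16 - 1) + (16 - 1) + (13 - 1) + (18 - 1) + (9 - 1) + (13 - 1))
nu = 15 + 15 + 12 + 17 + 8 + 12
nu = 79

79


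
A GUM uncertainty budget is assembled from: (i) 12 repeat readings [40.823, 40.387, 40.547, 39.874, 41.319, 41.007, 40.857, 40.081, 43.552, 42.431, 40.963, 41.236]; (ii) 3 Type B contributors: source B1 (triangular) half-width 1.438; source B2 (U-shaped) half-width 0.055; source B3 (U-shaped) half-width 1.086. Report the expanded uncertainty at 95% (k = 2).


mean = (40.823 + 40.387 + 40.547 + 39.874 + 41.319 + 41.007 + 40.857 + 40.081 + 43.552 + 42.431 + 40.963 + 41.236) / 12 = 41.08975
s = sqrt(sum((x - mean)^2)/(n-1)) = 1.016584
u_A = s / sqrt(n) = 1.016584 / sqrt(12) = 0.29346252
u_B1 = 1.438 / sqrt(6) = 0.58706104
u_B2 = 0.055 / sqrt(2) = 0.038890873
u_B3 = 1.086 / sqrt(2) = 0.76791796
uc = sqrt(0.29346252^2 + 0.58706104^2 + 0.038890873^2 + 0.76791796^2) = 1.010926
U = k * uc = 2 * 1.010926
U = 2.0219

2.0219


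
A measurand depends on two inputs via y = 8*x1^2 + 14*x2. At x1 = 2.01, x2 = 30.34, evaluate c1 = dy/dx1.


y = 8*x1^2 + 14*x2
dy/dx1 = 2*8*x1
Evaluate at x1 = 2.01: c1 = 16 * 2.01
c1 = 32.1600

32.1600


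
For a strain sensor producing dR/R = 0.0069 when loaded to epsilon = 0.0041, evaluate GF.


GF = (dR/R) / epsilon
= 0.0069 / 0.0041
= 1.6829

1.6829


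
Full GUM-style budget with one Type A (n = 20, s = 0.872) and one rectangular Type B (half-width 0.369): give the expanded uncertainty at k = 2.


u_A = s / sqrt(n) = 0.872 / sqrt(20) = 0.19498513
u_B = half_width / sqrt(3) = 0.369 / sqrt(3) = 0.21304225
uc = sqrt(u_A^2 + u_B^2) = sqrt(0.19498513^2 + 0.21304225^2) = 0.28880132
U = k * uc = 2 * 0.28880132
U = 0.5776

0.5776


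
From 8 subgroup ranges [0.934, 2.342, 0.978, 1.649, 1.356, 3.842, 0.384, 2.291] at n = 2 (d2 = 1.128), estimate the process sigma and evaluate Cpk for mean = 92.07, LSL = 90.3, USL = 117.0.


R_bar = (0.934 + 2.342 + 0.978 + 1.649 + 1.356 + 3.842 + 0.384 + 2.291) / 8 = 1.722
sigma = R_bar / d2 = 1.722 / 1.128 = 1.5265957
Cp = (USL - LSL)/(6*sigma) = (117.0 - 90.3)/(6*1.5265957) = 2.9150
Cpu = (117.0 - 92.07)/(3*1.5265957) = 5.4435
Cpl = (92.07 - 90.3)/(3*1.5265957) = 0.3865
Cpk = min(Cpu, Cpl) = 0.3865

0.3865


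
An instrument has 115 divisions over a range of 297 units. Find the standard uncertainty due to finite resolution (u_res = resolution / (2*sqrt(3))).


resolution = range / divisions
resolution = 297 / 115 = 2.5826087
u_res = resolution / (2*sqrt(3))
u_res = 2.5826087 / 3.4641016
u_res = 0.7455

0.7455


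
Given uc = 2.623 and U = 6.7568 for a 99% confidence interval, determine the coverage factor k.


k = U / uc
k = 6.7568 / 2.623
k = 2.576

2.576


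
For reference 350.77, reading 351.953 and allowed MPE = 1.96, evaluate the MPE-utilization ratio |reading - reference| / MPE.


e = indication - reference = 351.953 - 350.77 = 1.1830
|e| = 1.1830
ratio = |e| / MPE = 1.1830 / 1.96
ratio = 0.6036

0.6036


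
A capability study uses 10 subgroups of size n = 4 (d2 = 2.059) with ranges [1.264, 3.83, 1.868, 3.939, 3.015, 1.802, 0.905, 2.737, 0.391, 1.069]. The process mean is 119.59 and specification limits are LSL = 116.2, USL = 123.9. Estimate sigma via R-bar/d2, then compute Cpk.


R_bar = (1.264 + 3.83 + 1.868 + 3.939 + 3.015 + 1.802 + 0.905 + 2.737 + 0.391 + 1.069) / 10 = 2.082
sigma = R_bar / d2 = 2.082 / 2.059 = 1.0111705
Cp = (USL - LSL)/(6*sigma) = (123.9 - 116.2)/(6*1.0111705) = 1.2692
Cpu = (123.9 - 119.59)/(3*1.0111705) = 1.4208
Cpl = (119.59 - 116.2)/(3*1.0111705) = 1.1175
Cpk = min(Cpu, Cpl) = 1.1175

1.1175


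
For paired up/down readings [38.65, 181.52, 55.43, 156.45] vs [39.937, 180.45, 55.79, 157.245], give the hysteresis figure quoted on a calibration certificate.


|38.65 - 39.937| = 1.2870
|181.52 - 180.45| = 1.0700
|55.43 - 55.79| = 0.3600
|156.45 - 157.245| = 0.7950
hysteresis = max(diffs) = 1.2870

1.2870


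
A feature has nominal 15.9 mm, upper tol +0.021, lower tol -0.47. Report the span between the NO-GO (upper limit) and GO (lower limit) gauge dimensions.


GO = nominal - lower_tol (smallest hole = maximum material condition)
GO = 15.9 - 0.47 = 15.43
NO-GO = nominal + upper_tol (largest hole = least material condition)
NO-GO = 15.9 + 0.021 = 15.921
spread = NO-GO - GO = 15.921 - 15.43 = 0.4910

0.4910


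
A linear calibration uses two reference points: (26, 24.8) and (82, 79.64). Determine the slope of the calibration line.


slope = (y2 - y1) / (x2 - x1)
= (79.64 - 24.8) / (82 - 26)
= 54.8400 / 56
= 0.9793

0.9793


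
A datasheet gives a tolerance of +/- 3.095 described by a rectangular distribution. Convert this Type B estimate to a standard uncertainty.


u_B = half_width / sqrt(3)
u_B = 3.095 / 1.7320508
u_B = 1.7869

1.7869


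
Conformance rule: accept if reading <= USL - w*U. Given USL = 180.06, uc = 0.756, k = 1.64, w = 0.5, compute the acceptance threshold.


U = k * uc = 1.64 * 0.756 = 1.23984
guard band g = w * U = 0.5 * 1.23984 = 0.61992
AL = USL - g = 180.06 - 0.61992
AL = 179.4401

179.4401


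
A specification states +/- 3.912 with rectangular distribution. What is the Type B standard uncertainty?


u_B = half_width / sqrt(3)
u_B = 3.912 / 1.7320508
u_B = 2.2586

2.2586


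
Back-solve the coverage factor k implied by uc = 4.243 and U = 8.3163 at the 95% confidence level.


k = U / uc
k = 8.3163 / 4.243
k = 1.96

1.96


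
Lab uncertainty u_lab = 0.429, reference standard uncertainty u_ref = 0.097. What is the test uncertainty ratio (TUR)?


TUR = u_lab / u_ref
= 0.429 / 0.097
= 4.4227

4.4227


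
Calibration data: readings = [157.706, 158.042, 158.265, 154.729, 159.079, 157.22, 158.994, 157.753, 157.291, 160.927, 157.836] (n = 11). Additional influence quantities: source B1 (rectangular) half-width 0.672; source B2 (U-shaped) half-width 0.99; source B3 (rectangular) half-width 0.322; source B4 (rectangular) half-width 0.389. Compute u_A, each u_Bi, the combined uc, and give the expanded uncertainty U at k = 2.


mean = (157.706 + 158.042 + 158.265 + 154.729 + 159.079 + 157.22 + 158.994 + 157.753 + 157.291 + 160.927 + 157.836) / 11 = 157.9856364
s = sqrt(sum((x - mean)^2)/(n-1)) = 1.5091119
u_A = s / sqrt(n) = 1.5091119 / sqrt(11) = 0.45501436
u_B1 = 0.672 / sqrt(3) = 0.38797938
u_B2 = 0.99 / sqrt(2) = 0.70003571
u_B3 = 0.322 / sqrt(3) = 0.18590679
u_B4 = 0.389 / sqrt(3) = 0.22458925
uc = sqrt(0.45501436^2 + 0.38797938^2 + 0.70003571^2 + 0.18590679^2 + 0.22458925^2) = 0.96572135
U = k * uc = 2 * 0.96572135
U = 1.9314

1.9314


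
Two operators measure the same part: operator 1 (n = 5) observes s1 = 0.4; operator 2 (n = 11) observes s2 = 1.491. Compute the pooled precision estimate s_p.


s_p = sqrt(((n1-1)*s1^2 + (n2-1)*s2^2) / (n1+n2-2))
numerator = (5-1)*0.4^2 + (11-1)*1.491^2 = 0.64 + 22.23081 = 22.87081
denominator = 5 + 11 - 2 = 14
s_p^2 = 22.87081 / 14 = 1.6336293
s_p = sqrt(1.6336293) = 1.2781

1.2781


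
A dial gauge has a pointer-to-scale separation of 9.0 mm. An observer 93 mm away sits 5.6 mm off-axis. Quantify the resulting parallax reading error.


error = h * offset / d
= 9.0 * 5.6 / 93
= 0.5419

0.5419


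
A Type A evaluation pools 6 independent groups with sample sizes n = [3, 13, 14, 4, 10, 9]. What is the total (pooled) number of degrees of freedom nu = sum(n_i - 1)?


nu = sum_i (n_i - 1)
nu = ((3 - 1) + (13 - 1) + (14 - 1) + (4 - 1) + (10 - 1) + (9 - 1))
nu = 2 + 12 + 13 + 3 + 9 + 8
nu = 47

47


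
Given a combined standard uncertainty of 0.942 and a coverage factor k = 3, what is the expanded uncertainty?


U = k * uc
U = 3 * 0.942
U = 2.8260

2.8260


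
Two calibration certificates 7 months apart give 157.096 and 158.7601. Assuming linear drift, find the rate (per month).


rate = (v2 - v1) / months
= (158.7601 - 157.096) / 7
= 1.6641 / 7
= 0.2377

0.2377


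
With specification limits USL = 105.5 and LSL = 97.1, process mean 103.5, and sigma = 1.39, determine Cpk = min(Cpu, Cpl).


Cpu = (USL - mean) / (3*sigma) = (105.5 - 103.5) / (3*1.39) = 0.4796
Cpl = (mean - LSL) / (3*sigma) = (103.5 - 97.1) / (3*1.39) = 1.5348
Cpk = min(Cpu, Cpl) = 0.4796

0.4796


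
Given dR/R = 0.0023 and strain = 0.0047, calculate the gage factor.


GF = (dR/R) / epsilon
= 0.0023 / 0.0047
= 0.4894

0.4894


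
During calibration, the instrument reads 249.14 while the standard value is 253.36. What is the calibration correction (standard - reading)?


Correction = standard - reading
= 253.36 - 249.14
= 4.2200

4.2200


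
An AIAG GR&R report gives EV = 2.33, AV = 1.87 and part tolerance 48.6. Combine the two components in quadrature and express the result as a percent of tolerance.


GRR = sqrt(EV^2 + AV^2) = sqrt(2.33^2 + 1.87^2) = 2.9876077
%GRR = GRR / tol * 100 = 2.9876077 / 48.6 * 100
%GRR = 6.1473

6.1473


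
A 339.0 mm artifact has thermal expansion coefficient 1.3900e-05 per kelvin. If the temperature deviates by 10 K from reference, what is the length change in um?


dL = L * alpha * dT
= 339.0 * 1.3900e-05 * 10
= 0.0471210 mm
dL_um = 0.0471210 * 1000 = 47.1210 um

47.1210


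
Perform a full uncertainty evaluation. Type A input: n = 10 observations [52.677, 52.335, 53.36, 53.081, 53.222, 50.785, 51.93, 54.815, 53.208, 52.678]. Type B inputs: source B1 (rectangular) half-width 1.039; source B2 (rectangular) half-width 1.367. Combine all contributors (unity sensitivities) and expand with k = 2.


mean = (52.677 + 52.335 + 53.36 + 53.081 + 53.222 + 50.785 + 51.93 + 54.815 + 53.208 + 52.678) / 10 = 52.8091
s = sqrt(sum((x - mean)^2)/(n-1)) = 1.0466809
u_A = s / sqrt(n) = 1.0466809 / sqrt(10) = 0.33098956
u_B1 = 1.039 / sqrt(3) = 0.59986693
u_B2 = 1.367 / sqrt(3) = 0.78923782
uc = sqrt(0.33098956^2 + 0.59986693^2 + 0.78923782^2) = 1.0451271
U = k * uc = 2 * 1.0451271
U = 2.0903

2.0903


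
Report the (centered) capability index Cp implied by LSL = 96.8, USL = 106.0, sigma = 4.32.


Cp = (USL - LSL) / (6 * sigma)
= (106.0 - 96.8) / (6 * 4.32)
= 9.2000 / 25.9200
= 0.3549

0.3549


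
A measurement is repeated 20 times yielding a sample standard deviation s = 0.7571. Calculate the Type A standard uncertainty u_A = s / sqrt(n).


u_A = s / sqrt(n)
u_A = 0.7571 / sqrt(20)
u_A = 0.7571 / 4.472136
u_A = 0.1693

0.1693


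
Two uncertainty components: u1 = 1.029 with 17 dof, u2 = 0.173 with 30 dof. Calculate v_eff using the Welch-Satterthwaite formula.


uc = sqrt(u1^2 + u2^2) = sqrt(1.029^2 + 0.173^2) = 1.0434414
v_eff = uc^4 / (u1^4/v1 + u2^4/v2)
= 1.0434414^4 / (1.029^4/17 + 0.173^4/30)
= 1.18542 / 0.065979521
v_eff = 17.9665

17.9665


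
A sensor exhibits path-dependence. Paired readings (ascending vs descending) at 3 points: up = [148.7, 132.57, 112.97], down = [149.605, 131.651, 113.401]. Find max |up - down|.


|148.7 - 149.605| = 0.9050
|132.57 - 131.651| = 0.9190
|112.97 - 113.401| = 0.4310
hysteresis = max(diffs) = 0.9190

0.9190


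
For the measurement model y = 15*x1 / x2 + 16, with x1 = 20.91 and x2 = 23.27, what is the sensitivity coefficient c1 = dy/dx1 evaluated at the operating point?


y = 15*x1 / x2 + 16
dy/dx1 = 15/x2
Evaluate at x2 = 23.27: c1 = 15 / 23.27
c1 = 0.6446

0.6446


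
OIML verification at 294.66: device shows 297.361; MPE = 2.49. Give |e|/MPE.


e = indication - reference = 297.361 - 294.66 = 2.7010
|e| = 2.7010
ratio = |e| / MPE = 2.7010 / 2.49
ratio = 1.0847

1.0847


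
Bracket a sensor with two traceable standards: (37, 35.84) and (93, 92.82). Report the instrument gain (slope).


slope = (y2 - y1) / (x2 - x1)
= (92.82 - 35.84) / (93 - 37)
= 56.9800 / 56
= 1.0175

1.0175


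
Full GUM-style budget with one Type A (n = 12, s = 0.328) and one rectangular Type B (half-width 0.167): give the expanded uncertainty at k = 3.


u_A = s / sqrt(n) = 0.328 / sqrt(12) = 0.094685444
u_B = half_width / sqrt(3) = 0.167 / sqrt(3) = 0.096417495
uc = sqrt(u_A^2 + u_B^2) = sqrt(0.094685444^2 + 0.096417495^2) = 0.13513573
U = k * uc = 3 * 0.13513573
U = 0.4054

0.4054


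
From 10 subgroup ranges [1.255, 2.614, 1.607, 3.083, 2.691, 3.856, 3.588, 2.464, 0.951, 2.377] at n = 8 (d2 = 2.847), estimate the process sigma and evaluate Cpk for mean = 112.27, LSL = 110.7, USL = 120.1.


R_bar = (1.255 + 2.614 + 1.607 + 3.083 + 2.691 + 3.856 + 3.588 + 2.464 + 0.951 + 2.377) / 10 = 2.4486
sigma = R_bar / d2 = 2.4486 / 2.847 = 0.86006322
Cp = (USL - LSL)/(6*sigma) = (120.1 - 110.7)/(6*0.86006322) = 1.8216
Cpu = (120.1 - 112.27)/(3*0.86006322) = 3.0347
Cpl = (112.27 - 110.7)/(3*0.86006322) = 0.6085
Cpk = min(Cpu, Cpl) = 0.6085

0.6085


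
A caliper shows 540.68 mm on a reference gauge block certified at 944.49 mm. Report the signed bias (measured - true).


Systematic error = measured - true
= 540.68 - 944.49
= -403.8100

-403.8100


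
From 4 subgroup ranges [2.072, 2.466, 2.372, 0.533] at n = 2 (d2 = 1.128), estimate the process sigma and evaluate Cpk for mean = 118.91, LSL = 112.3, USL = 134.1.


R_bar = (2.072 + 2.466 + 2.372 + 0.533) / 4 = 1.86075
sigma = R_bar / d2 = 1.86075 / 1.128 = 1.6496011
Cp = (USL - LSL)/(6*sigma) = (134.1 - 112.3)/(6*1.6496011) = 2.2026
Cpu = (134.1 - 118.91)/(3*1.6496011) = 3.0694
Cpl = (118.91 - 112.3)/(3*1.6496011) = 1.3357
Cpk = min(Cpu, Cpl) = 1.3357

1.3357
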